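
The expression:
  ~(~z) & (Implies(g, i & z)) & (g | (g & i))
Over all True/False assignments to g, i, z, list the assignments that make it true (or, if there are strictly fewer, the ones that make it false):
is true only for:
  g=True, i=True, z=True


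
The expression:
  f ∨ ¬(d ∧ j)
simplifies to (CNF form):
f ∨ ¬d ∨ ¬j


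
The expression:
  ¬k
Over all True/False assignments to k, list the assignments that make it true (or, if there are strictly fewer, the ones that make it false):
is true only for:
  k=False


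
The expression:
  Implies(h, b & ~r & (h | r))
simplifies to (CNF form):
(b | ~h) & (~h | ~r)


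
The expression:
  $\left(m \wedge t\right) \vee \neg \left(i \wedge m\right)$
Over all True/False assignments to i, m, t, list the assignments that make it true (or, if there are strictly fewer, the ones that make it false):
is false only for:
  i=True, m=True, t=False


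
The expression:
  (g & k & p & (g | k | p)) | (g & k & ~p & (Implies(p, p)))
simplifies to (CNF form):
g & k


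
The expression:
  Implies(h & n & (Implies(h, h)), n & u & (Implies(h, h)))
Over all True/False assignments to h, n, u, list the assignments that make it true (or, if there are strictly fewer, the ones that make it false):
is false only for:
  h=True, n=True, u=False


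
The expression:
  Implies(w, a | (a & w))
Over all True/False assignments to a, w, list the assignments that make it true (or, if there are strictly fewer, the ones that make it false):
is false only for:
  a=False, w=True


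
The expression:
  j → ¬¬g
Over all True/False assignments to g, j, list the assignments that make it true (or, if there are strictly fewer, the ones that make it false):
is false only for:
  g=False, j=True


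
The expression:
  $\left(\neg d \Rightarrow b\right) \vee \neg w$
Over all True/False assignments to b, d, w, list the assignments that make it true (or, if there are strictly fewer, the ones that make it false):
is false only for:
  b=False, d=False, w=True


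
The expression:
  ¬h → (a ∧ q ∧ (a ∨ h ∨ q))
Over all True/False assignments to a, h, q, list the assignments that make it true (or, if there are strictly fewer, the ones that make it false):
is false only for:
  a=False, h=False, q=False;
  a=False, h=False, q=True;
  a=True, h=False, q=False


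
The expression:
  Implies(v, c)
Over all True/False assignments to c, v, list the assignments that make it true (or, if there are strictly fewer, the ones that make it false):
is false only for:
  c=False, v=True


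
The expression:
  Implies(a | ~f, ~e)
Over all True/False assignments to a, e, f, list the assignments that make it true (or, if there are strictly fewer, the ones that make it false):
is false only for:
  a=False, e=True, f=False;
  a=True, e=True, f=False;
  a=True, e=True, f=True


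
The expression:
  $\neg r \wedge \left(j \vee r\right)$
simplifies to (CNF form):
$j \wedge \neg r$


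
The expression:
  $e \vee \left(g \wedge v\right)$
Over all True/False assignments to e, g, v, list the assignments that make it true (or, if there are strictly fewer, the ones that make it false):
is false only for:
  e=False, g=False, v=False;
  e=False, g=False, v=True;
  e=False, g=True, v=False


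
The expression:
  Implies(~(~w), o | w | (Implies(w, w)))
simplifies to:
True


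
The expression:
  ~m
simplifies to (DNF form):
~m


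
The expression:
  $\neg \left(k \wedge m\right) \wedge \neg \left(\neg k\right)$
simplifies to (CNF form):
$k \wedge \neg m$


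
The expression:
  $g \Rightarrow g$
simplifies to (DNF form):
$\text{True}$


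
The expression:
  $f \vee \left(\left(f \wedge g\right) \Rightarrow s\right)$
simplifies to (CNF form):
$\text{True}$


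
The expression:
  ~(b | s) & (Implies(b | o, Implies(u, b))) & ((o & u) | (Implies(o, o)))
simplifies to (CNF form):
~b & ~s & (~o | ~u)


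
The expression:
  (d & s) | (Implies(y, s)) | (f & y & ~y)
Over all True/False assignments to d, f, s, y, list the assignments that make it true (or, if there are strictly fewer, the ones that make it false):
is false only for:
  d=False, f=False, s=False, y=True;
  d=False, f=True, s=False, y=True;
  d=True, f=False, s=False, y=True;
  d=True, f=True, s=False, y=True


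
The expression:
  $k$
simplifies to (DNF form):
$k$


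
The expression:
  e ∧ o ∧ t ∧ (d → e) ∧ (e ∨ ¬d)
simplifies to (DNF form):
e ∧ o ∧ t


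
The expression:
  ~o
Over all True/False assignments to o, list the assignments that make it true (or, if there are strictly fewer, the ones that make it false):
is true only for:
  o=False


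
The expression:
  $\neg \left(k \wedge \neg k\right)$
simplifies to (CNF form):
$\text{True}$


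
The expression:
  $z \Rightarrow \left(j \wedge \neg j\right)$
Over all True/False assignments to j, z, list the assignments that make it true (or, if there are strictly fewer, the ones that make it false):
is true only for:
  j=False, z=False;
  j=True, z=False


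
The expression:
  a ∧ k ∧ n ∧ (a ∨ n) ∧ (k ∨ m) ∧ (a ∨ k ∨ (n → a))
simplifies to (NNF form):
a ∧ k ∧ n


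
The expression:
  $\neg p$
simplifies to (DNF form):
$\neg p$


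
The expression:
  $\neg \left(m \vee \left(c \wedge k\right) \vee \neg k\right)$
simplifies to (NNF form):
$k \wedge \neg c \wedge \neg m$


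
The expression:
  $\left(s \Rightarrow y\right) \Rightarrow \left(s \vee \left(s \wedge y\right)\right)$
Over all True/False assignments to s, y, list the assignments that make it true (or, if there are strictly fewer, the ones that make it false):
is true only for:
  s=True, y=False;
  s=True, y=True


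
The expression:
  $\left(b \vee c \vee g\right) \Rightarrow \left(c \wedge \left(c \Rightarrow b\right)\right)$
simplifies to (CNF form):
$\left(b \vee \neg c\right) \wedge \left(b \vee \neg g\right) \wedge \left(c \vee \neg b\right)$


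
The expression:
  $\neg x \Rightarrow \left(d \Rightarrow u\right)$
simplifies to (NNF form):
$u \vee x \vee \neg d$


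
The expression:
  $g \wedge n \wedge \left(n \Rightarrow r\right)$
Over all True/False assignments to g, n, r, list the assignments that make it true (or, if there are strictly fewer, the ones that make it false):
is true only for:
  g=True, n=True, r=True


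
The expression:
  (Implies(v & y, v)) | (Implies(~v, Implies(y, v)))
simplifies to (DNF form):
True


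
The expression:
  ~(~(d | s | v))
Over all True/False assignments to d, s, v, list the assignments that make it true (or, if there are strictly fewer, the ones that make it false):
is false only for:
  d=False, s=False, v=False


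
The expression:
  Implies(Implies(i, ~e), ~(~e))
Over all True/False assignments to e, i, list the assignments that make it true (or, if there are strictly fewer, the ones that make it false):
is true only for:
  e=True, i=False;
  e=True, i=True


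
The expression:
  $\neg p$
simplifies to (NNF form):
$\neg p$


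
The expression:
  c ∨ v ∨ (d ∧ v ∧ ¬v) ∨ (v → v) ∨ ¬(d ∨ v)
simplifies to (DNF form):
True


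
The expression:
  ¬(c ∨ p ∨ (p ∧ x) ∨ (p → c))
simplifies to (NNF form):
False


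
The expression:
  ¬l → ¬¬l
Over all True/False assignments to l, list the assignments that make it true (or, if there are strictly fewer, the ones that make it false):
is true only for:
  l=True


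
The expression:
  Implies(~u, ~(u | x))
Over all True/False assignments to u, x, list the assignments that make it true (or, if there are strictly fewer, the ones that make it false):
is false only for:
  u=False, x=True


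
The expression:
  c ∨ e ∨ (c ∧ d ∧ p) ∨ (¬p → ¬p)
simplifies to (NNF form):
True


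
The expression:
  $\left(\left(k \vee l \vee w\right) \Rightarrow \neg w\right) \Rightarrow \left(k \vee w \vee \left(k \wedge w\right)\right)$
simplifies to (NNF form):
$k \vee w$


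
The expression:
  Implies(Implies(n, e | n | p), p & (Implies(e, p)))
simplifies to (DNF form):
p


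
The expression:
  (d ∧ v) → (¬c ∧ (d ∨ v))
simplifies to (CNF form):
¬c ∨ ¬d ∨ ¬v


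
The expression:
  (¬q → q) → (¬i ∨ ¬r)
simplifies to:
¬i ∨ ¬q ∨ ¬r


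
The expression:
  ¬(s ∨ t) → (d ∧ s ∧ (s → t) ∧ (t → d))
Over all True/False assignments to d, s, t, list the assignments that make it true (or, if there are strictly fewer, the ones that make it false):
is false only for:
  d=False, s=False, t=False;
  d=True, s=False, t=False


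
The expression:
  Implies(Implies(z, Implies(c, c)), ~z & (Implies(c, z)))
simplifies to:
~c & ~z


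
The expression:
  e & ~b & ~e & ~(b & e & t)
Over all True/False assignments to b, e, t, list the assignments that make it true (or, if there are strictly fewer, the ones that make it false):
is never true.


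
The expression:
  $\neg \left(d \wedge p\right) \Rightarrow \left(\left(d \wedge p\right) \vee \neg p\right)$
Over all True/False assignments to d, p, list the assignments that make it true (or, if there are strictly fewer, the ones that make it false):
is false only for:
  d=False, p=True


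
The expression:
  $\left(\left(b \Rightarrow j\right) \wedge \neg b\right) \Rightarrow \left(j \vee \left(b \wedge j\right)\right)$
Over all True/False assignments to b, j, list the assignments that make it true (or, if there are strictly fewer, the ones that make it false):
is false only for:
  b=False, j=False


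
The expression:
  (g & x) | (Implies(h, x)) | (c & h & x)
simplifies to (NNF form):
x | ~h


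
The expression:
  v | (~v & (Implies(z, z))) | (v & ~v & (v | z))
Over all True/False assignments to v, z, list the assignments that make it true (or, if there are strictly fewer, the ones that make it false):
is always true.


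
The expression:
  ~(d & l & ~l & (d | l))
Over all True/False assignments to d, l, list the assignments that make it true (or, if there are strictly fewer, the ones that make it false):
is always true.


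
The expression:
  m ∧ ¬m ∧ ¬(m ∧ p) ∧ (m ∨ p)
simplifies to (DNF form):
False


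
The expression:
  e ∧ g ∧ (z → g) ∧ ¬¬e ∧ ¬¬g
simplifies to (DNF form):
e ∧ g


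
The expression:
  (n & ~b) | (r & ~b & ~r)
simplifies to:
n & ~b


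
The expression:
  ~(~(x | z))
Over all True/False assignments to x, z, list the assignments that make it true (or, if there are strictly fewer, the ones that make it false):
is false only for:
  x=False, z=False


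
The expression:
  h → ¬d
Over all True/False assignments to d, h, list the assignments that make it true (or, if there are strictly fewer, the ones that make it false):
is false only for:
  d=True, h=True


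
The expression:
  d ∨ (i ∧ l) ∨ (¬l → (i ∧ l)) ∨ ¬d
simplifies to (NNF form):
True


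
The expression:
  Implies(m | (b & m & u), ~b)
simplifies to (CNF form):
~b | ~m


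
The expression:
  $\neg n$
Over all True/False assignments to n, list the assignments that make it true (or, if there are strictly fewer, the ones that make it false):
is true only for:
  n=False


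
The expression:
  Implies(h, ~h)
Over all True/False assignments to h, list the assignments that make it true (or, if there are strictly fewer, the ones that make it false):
is true only for:
  h=False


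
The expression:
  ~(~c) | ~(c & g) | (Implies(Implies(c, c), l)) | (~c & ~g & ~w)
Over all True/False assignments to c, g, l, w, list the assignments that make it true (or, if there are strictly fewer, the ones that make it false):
is always true.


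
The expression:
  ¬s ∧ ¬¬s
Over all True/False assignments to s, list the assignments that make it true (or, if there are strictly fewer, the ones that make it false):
is never true.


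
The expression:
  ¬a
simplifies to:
¬a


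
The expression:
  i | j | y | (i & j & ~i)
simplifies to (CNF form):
i | j | y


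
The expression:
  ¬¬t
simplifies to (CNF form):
t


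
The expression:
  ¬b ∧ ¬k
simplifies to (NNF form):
¬b ∧ ¬k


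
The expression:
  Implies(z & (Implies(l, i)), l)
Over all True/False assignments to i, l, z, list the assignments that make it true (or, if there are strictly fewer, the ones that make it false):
is false only for:
  i=False, l=False, z=True;
  i=True, l=False, z=True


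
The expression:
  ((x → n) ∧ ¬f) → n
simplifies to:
f ∨ n ∨ x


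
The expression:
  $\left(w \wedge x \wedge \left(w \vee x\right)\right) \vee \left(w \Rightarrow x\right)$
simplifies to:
$x \vee \neg w$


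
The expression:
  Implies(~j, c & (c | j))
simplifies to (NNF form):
c | j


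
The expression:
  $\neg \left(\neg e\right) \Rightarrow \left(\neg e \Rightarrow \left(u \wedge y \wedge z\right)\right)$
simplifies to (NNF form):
$\text{True}$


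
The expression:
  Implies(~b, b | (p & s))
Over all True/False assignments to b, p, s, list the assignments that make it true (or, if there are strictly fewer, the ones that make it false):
is false only for:
  b=False, p=False, s=False;
  b=False, p=False, s=True;
  b=False, p=True, s=False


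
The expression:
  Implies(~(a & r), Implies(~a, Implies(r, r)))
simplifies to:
True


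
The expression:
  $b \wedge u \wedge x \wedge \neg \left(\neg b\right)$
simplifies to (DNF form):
$b \wedge u \wedge x$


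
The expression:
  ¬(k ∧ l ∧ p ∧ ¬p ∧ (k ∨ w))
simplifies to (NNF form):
True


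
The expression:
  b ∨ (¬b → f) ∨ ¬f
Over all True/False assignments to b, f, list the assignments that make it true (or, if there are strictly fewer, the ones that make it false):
is always true.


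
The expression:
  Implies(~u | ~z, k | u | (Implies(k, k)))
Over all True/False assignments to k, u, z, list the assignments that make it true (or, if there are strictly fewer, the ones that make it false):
is always true.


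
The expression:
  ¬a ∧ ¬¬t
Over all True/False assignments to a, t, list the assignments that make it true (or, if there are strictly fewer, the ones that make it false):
is true only for:
  a=False, t=True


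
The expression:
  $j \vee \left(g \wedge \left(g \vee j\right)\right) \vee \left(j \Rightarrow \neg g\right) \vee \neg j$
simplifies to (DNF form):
$\text{True}$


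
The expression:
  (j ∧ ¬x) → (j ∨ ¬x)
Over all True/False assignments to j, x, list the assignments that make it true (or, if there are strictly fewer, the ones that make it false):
is always true.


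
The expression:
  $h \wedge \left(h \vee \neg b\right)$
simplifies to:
$h$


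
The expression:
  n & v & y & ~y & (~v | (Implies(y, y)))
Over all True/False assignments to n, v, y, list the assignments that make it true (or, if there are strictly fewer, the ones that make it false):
is never true.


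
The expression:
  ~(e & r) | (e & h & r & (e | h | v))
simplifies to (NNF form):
h | ~e | ~r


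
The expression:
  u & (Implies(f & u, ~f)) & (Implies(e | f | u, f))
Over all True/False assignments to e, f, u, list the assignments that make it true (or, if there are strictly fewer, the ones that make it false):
is never true.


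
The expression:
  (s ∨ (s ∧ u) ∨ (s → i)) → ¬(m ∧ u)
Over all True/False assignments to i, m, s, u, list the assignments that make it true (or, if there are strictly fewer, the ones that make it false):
is false only for:
  i=False, m=True, s=False, u=True;
  i=False, m=True, s=True, u=True;
  i=True, m=True, s=False, u=True;
  i=True, m=True, s=True, u=True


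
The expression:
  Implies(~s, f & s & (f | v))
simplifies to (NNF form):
s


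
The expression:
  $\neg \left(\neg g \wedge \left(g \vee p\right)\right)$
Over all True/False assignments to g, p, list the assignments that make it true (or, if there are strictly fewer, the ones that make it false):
is false only for:
  g=False, p=True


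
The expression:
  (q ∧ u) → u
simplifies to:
True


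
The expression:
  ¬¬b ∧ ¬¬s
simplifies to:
b ∧ s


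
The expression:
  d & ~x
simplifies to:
d & ~x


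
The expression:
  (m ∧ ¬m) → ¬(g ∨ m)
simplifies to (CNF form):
True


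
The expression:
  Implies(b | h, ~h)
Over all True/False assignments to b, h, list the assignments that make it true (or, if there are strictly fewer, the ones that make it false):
is true only for:
  b=False, h=False;
  b=True, h=False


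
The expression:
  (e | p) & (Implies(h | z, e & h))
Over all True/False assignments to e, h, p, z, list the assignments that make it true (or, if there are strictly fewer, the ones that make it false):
is true only for:
  e=False, h=False, p=True, z=False;
  e=True, h=False, p=False, z=False;
  e=True, h=False, p=True, z=False;
  e=True, h=True, p=False, z=False;
  e=True, h=True, p=False, z=True;
  e=True, h=True, p=True, z=False;
  e=True, h=True, p=True, z=True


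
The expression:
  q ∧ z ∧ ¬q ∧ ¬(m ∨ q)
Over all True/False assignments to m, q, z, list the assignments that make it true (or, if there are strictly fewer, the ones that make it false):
is never true.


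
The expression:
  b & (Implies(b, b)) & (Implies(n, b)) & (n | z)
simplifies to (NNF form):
b & (n | z)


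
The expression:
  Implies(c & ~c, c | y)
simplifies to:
True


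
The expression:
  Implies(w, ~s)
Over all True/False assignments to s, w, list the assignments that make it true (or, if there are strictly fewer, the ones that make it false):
is false only for:
  s=True, w=True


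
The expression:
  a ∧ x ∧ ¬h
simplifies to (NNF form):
a ∧ x ∧ ¬h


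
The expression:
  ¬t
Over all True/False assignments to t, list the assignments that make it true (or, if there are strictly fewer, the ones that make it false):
is true only for:
  t=False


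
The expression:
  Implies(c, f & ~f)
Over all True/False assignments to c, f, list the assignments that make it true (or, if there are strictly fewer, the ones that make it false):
is true only for:
  c=False, f=False;
  c=False, f=True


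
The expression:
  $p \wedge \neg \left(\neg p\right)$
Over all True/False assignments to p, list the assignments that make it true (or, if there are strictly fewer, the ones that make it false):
is true only for:
  p=True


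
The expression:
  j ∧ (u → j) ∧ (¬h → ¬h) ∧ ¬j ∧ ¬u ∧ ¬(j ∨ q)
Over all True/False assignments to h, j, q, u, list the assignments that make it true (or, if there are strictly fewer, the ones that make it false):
is never true.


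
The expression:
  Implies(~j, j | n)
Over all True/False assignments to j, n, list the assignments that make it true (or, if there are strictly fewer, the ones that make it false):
is false only for:
  j=False, n=False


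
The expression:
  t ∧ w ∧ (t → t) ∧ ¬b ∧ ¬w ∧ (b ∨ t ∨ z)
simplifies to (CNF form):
False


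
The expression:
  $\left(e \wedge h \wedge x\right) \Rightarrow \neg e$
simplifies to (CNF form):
$\neg e \vee \neg h \vee \neg x$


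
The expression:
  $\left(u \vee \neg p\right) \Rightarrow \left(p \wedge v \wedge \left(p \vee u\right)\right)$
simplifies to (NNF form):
$p \wedge \left(v \vee \neg u\right)$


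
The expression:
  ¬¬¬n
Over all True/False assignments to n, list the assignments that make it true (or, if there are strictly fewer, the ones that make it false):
is true only for:
  n=False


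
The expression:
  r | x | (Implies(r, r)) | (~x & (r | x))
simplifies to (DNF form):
True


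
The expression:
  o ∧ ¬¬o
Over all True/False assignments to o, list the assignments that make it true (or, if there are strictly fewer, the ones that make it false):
is true only for:
  o=True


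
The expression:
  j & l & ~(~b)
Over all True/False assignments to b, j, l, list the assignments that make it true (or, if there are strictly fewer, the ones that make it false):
is true only for:
  b=True, j=True, l=True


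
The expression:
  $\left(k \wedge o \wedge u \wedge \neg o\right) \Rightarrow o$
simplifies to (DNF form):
$\text{True}$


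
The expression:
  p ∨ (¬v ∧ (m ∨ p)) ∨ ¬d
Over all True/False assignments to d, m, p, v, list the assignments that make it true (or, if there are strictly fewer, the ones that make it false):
is false only for:
  d=True, m=False, p=False, v=False;
  d=True, m=False, p=False, v=True;
  d=True, m=True, p=False, v=True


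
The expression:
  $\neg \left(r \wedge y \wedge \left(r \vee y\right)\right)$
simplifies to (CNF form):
$\neg r \vee \neg y$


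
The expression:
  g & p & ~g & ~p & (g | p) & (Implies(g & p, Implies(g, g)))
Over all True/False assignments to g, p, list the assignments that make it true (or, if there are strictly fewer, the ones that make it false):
is never true.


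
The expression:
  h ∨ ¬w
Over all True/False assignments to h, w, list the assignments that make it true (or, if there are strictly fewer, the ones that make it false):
is false only for:
  h=False, w=True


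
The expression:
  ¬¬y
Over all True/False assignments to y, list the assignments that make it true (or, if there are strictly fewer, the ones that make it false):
is true only for:
  y=True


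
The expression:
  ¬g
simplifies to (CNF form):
¬g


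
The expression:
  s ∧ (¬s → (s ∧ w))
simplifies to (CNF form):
s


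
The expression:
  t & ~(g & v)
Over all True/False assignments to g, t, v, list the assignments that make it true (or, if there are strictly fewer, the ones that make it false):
is true only for:
  g=False, t=True, v=False;
  g=False, t=True, v=True;
  g=True, t=True, v=False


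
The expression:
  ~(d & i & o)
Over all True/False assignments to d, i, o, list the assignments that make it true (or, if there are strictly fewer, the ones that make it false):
is false only for:
  d=True, i=True, o=True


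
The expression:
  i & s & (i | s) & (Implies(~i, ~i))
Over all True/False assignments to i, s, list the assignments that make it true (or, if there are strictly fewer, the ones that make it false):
is true only for:
  i=True, s=True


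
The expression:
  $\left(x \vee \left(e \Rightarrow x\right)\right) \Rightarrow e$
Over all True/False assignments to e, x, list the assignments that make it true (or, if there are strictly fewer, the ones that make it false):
is true only for:
  e=True, x=False;
  e=True, x=True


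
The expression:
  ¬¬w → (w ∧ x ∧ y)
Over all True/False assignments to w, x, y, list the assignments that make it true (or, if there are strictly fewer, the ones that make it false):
is false only for:
  w=True, x=False, y=False;
  w=True, x=False, y=True;
  w=True, x=True, y=False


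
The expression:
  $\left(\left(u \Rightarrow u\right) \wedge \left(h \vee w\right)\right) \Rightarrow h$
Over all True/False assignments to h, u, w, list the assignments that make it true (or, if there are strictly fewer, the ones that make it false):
is false only for:
  h=False, u=False, w=True;
  h=False, u=True, w=True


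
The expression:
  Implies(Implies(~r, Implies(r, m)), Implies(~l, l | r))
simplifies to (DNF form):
l | r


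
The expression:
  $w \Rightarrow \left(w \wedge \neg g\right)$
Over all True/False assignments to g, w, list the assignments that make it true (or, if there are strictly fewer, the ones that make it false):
is false only for:
  g=True, w=True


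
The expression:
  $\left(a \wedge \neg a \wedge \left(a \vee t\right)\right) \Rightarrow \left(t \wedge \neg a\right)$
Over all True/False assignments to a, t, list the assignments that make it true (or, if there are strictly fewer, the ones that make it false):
is always true.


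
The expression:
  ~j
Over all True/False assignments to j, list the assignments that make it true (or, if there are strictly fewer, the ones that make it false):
is true only for:
  j=False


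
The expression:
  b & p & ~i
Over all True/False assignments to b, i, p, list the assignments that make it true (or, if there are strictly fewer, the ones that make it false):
is true only for:
  b=True, i=False, p=True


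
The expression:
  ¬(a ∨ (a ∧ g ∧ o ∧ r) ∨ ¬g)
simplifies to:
g ∧ ¬a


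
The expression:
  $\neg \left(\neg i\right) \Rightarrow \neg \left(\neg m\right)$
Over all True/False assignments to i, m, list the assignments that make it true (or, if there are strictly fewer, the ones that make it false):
is false only for:
  i=True, m=False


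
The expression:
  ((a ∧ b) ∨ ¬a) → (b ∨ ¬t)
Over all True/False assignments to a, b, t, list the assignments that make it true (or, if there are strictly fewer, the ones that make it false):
is false only for:
  a=False, b=False, t=True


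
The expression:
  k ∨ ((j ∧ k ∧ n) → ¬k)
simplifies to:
True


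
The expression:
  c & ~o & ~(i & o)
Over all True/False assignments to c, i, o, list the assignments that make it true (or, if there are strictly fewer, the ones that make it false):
is true only for:
  c=True, i=False, o=False;
  c=True, i=True, o=False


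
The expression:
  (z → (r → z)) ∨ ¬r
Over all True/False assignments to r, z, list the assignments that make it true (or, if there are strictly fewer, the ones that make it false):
is always true.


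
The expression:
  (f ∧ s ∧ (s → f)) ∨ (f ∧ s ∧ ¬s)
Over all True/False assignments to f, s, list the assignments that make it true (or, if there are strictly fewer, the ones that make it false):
is true only for:
  f=True, s=True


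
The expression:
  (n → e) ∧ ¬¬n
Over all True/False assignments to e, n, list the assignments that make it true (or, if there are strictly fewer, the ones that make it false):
is true only for:
  e=True, n=True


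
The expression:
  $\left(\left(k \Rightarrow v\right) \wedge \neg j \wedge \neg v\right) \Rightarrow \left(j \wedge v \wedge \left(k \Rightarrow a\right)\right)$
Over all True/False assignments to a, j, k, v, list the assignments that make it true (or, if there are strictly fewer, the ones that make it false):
is false only for:
  a=False, j=False, k=False, v=False;
  a=True, j=False, k=False, v=False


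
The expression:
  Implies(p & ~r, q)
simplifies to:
q | r | ~p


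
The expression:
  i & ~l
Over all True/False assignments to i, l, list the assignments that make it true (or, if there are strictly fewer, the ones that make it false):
is true only for:
  i=True, l=False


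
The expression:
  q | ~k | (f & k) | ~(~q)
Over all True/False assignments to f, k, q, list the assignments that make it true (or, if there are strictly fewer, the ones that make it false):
is false only for:
  f=False, k=True, q=False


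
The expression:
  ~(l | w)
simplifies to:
~l & ~w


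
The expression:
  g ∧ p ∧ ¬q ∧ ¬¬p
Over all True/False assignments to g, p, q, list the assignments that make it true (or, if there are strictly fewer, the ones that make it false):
is true only for:
  g=True, p=True, q=False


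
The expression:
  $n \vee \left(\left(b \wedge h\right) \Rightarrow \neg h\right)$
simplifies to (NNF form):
$n \vee \neg b \vee \neg h$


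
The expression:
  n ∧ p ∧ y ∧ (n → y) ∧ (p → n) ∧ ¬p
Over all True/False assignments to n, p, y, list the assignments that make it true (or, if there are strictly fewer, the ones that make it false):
is never true.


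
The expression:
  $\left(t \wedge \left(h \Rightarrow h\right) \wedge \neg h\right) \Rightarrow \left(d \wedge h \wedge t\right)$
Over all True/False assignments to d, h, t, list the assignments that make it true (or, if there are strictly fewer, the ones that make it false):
is false only for:
  d=False, h=False, t=True;
  d=True, h=False, t=True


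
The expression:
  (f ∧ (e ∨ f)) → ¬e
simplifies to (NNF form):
¬e ∨ ¬f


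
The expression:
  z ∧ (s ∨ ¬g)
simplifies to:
z ∧ (s ∨ ¬g)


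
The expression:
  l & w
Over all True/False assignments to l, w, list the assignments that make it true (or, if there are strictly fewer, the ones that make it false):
is true only for:
  l=True, w=True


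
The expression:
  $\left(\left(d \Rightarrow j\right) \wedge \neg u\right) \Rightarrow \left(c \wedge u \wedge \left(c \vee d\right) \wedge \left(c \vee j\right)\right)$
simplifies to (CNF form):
$\left(d \vee u\right) \wedge \left(u \vee \neg j\right)$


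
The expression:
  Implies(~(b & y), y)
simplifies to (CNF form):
y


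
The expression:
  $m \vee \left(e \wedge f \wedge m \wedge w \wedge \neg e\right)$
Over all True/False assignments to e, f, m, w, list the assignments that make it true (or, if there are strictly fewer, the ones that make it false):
is true only for:
  e=False, f=False, m=True, w=False;
  e=False, f=False, m=True, w=True;
  e=False, f=True, m=True, w=False;
  e=False, f=True, m=True, w=True;
  e=True, f=False, m=True, w=False;
  e=True, f=False, m=True, w=True;
  e=True, f=True, m=True, w=False;
  e=True, f=True, m=True, w=True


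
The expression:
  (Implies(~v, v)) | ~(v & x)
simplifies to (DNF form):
True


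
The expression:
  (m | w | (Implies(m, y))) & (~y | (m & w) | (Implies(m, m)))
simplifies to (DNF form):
True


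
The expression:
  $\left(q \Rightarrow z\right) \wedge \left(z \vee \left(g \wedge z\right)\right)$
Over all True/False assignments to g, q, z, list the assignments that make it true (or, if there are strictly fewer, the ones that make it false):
is true only for:
  g=False, q=False, z=True;
  g=False, q=True, z=True;
  g=True, q=False, z=True;
  g=True, q=True, z=True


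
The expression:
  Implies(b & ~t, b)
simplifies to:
True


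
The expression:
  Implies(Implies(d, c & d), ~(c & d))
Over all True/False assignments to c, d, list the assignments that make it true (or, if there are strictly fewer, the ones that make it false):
is false only for:
  c=True, d=True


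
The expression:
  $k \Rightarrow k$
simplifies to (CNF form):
$\text{True}$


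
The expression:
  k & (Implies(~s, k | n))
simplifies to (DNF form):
k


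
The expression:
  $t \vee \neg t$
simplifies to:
$\text{True}$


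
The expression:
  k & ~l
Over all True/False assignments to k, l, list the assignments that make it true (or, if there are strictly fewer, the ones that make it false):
is true only for:
  k=True, l=False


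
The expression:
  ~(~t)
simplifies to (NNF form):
t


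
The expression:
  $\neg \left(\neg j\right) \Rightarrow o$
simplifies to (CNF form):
$o \vee \neg j$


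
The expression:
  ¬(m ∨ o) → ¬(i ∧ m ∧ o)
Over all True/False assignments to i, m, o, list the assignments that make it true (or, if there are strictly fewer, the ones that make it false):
is always true.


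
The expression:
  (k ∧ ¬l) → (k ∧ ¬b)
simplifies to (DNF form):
l ∨ ¬b ∨ ¬k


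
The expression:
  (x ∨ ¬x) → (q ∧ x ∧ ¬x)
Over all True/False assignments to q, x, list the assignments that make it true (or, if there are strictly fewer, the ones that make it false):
is never true.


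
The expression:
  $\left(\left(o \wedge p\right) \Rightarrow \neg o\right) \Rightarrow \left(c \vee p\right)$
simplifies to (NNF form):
$c \vee p$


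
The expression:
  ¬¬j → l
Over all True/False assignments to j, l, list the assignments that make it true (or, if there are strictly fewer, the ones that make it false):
is false only for:
  j=True, l=False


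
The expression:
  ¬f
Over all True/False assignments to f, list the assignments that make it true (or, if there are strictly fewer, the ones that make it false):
is true only for:
  f=False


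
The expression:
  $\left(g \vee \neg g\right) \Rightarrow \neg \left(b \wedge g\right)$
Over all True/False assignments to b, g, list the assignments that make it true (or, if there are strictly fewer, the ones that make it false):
is false only for:
  b=True, g=True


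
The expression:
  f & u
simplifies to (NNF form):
f & u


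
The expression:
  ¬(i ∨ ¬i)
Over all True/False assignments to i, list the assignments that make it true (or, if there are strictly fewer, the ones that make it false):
is never true.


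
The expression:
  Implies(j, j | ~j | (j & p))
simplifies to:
True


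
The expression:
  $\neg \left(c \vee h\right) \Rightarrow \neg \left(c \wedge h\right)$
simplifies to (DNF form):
$\text{True}$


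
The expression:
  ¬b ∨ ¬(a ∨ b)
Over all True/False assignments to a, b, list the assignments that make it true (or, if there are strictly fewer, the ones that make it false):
is true only for:
  a=False, b=False;
  a=True, b=False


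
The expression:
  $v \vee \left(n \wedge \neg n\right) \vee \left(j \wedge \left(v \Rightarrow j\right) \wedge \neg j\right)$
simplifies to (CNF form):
$v$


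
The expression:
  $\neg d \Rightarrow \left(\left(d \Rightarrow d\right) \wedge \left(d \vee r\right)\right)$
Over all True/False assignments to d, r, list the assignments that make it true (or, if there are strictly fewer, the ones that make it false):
is false only for:
  d=False, r=False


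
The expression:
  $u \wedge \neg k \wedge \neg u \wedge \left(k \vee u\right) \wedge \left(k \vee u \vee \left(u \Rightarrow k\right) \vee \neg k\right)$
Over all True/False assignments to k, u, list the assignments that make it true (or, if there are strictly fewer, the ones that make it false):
is never true.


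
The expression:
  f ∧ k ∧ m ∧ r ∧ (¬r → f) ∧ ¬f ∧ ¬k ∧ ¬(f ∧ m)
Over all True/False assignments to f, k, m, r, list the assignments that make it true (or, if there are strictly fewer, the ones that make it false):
is never true.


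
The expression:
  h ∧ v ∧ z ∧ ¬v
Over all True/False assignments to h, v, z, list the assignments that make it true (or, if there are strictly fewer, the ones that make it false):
is never true.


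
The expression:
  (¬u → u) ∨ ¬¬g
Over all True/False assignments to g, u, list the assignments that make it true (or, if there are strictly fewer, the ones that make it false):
is false only for:
  g=False, u=False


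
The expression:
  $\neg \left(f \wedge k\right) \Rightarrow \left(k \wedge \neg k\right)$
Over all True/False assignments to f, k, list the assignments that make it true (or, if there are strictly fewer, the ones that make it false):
is true only for:
  f=True, k=True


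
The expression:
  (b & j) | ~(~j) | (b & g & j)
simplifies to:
j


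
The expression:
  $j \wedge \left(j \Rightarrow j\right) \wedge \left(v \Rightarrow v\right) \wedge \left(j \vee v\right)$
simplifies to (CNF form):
$j$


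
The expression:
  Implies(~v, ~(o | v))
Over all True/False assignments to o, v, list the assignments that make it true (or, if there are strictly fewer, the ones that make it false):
is false only for:
  o=True, v=False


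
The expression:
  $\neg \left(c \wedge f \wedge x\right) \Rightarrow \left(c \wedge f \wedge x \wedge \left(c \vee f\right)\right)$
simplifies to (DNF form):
$c \wedge f \wedge x$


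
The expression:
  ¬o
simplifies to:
¬o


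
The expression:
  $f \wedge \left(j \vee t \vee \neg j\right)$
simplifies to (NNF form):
$f$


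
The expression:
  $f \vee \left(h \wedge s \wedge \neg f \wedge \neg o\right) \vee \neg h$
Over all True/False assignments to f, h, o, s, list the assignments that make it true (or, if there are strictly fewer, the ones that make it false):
is false only for:
  f=False, h=True, o=False, s=False;
  f=False, h=True, o=True, s=False;
  f=False, h=True, o=True, s=True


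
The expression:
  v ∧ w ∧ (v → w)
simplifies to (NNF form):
v ∧ w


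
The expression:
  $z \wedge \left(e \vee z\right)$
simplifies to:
$z$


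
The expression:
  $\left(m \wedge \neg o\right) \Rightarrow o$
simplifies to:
$o \vee \neg m$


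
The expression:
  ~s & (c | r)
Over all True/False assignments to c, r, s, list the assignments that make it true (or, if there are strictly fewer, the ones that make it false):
is true only for:
  c=False, r=True, s=False;
  c=True, r=False, s=False;
  c=True, r=True, s=False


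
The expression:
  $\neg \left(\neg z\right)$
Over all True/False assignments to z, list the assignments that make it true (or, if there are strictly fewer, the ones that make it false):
is true only for:
  z=True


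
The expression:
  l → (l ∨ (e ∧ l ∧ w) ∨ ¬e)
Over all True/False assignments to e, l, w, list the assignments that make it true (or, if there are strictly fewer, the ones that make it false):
is always true.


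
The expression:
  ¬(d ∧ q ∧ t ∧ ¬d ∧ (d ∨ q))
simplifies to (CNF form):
True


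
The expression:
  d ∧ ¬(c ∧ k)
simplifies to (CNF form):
d ∧ (¬c ∨ ¬k)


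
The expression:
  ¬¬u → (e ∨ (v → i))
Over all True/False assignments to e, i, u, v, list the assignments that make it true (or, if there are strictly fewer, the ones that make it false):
is false only for:
  e=False, i=False, u=True, v=True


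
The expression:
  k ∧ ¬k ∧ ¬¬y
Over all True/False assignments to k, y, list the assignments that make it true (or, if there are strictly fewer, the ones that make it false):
is never true.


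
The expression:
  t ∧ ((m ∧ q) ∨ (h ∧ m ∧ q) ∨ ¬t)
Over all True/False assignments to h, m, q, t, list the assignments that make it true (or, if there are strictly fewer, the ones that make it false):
is true only for:
  h=False, m=True, q=True, t=True;
  h=True, m=True, q=True, t=True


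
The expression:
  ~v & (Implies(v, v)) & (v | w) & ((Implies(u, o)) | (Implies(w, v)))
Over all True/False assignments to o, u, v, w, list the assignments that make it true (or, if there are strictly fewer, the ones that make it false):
is true only for:
  o=False, u=False, v=False, w=True;
  o=True, u=False, v=False, w=True;
  o=True, u=True, v=False, w=True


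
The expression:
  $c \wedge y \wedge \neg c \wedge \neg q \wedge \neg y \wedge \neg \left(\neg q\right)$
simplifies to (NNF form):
$\text{False}$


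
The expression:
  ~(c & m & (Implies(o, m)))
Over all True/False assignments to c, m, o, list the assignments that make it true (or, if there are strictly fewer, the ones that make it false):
is false only for:
  c=True, m=True, o=False;
  c=True, m=True, o=True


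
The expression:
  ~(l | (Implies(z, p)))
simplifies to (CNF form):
z & ~l & ~p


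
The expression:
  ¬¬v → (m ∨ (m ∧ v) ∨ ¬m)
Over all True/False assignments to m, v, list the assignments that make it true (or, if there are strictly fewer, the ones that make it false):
is always true.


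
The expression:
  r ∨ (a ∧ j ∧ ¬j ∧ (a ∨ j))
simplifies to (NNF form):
r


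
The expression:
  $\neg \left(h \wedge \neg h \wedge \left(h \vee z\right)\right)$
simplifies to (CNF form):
$\text{True}$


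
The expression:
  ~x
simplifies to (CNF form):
~x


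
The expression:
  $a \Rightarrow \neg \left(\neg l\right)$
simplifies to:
$l \vee \neg a$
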